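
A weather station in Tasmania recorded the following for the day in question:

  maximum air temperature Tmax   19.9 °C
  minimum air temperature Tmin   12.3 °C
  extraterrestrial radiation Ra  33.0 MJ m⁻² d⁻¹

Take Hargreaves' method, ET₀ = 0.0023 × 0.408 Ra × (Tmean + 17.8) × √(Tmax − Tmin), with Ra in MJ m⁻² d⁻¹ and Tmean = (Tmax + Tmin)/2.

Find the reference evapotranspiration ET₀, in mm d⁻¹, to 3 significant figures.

2.89 mm d⁻¹

Tmean = (19.9 + 12.3)/2 = 16.10 °C
0.408 Ra = 0.408 × 33.0 = 13.4640 mm/d equivalent
ET₀ = 0.0023 × 13.4640 × (16.10 + 17.8) × √7.6 = 0.0023 × 13.4640 × 33.90 × 2.7568 = 2.8941 mm/d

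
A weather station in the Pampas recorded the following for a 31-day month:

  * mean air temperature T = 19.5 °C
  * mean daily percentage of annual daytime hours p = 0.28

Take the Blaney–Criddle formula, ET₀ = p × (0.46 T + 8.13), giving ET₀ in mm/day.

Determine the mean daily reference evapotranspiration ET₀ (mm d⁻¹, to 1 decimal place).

4.8 mm d⁻¹

ET₀ = 0.28 × (0.46 × 19.5 + 8.13) = 0.28 × 17.100 = 4.7880 mm/d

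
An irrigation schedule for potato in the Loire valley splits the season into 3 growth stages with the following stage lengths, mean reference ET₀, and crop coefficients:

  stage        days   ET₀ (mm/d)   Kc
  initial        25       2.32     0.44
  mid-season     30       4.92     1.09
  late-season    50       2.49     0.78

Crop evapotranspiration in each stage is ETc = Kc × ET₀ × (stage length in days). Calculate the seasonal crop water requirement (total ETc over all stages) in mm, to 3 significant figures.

initial: 0.44 × 2.32 × 25 = 25.52 mm
mid-season: 1.09 × 4.92 × 30 = 160.88 mm
late-season: 0.78 × 2.49 × 50 = 97.11 mm
Seasonal total = 283.51 mm

284 mm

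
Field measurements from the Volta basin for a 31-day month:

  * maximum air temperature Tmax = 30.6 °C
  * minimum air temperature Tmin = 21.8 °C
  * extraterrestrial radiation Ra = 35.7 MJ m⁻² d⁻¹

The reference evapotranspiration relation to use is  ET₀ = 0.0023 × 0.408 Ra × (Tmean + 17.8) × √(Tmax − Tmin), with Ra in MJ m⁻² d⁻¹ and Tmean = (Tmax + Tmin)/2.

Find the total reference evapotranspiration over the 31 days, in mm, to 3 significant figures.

Tmean = (30.6 + 21.8)/2 = 26.20 °C
0.408 Ra = 0.408 × 35.7 = 14.5656 mm/d equivalent
ET₀ = 0.0023 × 14.5656 × (26.20 + 17.8) × √8.8 = 0.0023 × 14.5656 × 44.00 × 2.9665 = 4.3727 mm/d
Over 31 days: 4.3727 × 31 = 135.554 mm

136 mm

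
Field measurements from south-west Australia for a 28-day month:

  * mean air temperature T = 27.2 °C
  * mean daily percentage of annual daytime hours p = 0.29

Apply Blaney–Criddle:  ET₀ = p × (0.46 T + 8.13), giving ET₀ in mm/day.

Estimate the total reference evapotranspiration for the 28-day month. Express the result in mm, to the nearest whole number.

ET₀ = 0.29 × (0.46 × 27.2 + 8.13) = 0.29 × 20.642 = 5.9862 mm/d
Monthly total = 5.9862 × 28 = 167.614 mm

168 mm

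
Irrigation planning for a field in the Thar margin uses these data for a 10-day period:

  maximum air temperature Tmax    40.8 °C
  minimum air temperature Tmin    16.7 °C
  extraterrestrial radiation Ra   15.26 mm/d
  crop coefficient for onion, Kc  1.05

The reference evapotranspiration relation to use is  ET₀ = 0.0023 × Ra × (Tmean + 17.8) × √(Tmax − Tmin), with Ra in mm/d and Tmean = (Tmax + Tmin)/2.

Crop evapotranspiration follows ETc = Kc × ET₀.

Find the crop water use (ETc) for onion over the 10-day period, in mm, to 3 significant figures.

84.2 mm

Tmean = (40.8 + 16.7)/2 = 28.75 °C
ET₀ = 0.0023 × 15.26 × (28.75 + 17.8) × √24.1 = 0.0023 × 15.26 × 46.55 × 4.9092 = 8.0207 mm/d
ETc = Kc × ET₀ = 1.05 × 8.0207 = 8.4217 mm/d
Over 10 days: 8.4217 × 10 = 84.217 mm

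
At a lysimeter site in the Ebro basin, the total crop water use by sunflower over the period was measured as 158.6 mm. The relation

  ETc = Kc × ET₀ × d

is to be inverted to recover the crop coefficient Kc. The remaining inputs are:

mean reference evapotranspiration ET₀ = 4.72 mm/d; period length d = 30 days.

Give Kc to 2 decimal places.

1.12

ETc = Kc × ET₀ × d  ⇒  Kc = ETc / (ET₀ × d)
Kc = 158.6 / (4.72 × 30) = 158.6 / 141.60 = 1.1201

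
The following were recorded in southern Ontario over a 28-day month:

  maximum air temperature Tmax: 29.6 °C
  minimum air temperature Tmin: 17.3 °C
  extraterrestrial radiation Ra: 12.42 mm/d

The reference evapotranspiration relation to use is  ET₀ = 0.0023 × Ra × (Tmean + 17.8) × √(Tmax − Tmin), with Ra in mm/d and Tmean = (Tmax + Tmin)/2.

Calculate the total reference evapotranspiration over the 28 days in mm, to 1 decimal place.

115.7 mm

Tmean = (29.6 + 17.3)/2 = 23.45 °C
ET₀ = 0.0023 × 12.42 × (23.45 + 17.8) × √12.3 = 0.0023 × 12.42 × 41.25 × 3.5071 = 4.1326 mm/d
Over 28 days: 4.1326 × 28 = 115.713 mm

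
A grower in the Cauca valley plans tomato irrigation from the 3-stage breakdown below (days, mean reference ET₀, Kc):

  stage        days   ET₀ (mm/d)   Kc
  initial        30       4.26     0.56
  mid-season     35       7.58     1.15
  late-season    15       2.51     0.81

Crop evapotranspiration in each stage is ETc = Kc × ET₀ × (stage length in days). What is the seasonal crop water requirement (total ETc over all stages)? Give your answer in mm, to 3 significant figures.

407 mm

initial: 0.56 × 4.26 × 30 = 71.57 mm
mid-season: 1.15 × 7.58 × 35 = 305.10 mm
late-season: 0.81 × 2.51 × 15 = 30.50 mm
Seasonal total = 407.17 mm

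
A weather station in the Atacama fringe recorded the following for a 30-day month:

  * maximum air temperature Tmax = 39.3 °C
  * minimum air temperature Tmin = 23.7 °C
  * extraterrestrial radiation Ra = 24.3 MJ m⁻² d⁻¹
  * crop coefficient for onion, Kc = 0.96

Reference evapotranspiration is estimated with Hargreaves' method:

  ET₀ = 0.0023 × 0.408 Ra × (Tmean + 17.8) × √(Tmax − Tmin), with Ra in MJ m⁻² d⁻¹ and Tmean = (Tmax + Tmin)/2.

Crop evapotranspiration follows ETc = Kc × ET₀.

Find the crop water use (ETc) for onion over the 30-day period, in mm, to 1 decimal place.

Tmean = (39.3 + 23.7)/2 = 31.50 °C
0.408 Ra = 0.408 × 24.3 = 9.9144 mm/d equivalent
ET₀ = 0.0023 × 9.9144 × (31.50 + 17.8) × √15.6 = 0.0023 × 9.9144 × 49.30 × 3.9497 = 4.4402 mm/d
ETc = Kc × ET₀ = 0.96 × 4.4402 = 4.2626 mm/d
Over 30 days: 4.2626 × 30 = 127.878 mm

127.9 mm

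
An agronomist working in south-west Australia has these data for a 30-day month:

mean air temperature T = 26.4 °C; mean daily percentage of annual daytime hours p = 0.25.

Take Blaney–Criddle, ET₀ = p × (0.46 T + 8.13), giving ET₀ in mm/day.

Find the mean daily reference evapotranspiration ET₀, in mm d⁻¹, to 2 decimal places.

ET₀ = 0.25 × (0.46 × 26.4 + 8.13) = 0.25 × 20.274 = 5.0685 mm/d

5.07 mm d⁻¹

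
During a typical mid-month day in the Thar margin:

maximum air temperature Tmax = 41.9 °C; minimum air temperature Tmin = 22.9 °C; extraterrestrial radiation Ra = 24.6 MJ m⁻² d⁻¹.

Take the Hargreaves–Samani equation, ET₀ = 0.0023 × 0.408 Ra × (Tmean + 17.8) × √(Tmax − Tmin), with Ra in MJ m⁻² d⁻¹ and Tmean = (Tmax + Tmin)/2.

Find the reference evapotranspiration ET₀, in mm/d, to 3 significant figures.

5.05 mm/d

Tmean = (41.9 + 22.9)/2 = 32.40 °C
0.408 Ra = 0.408 × 24.6 = 10.0368 mm/d equivalent
ET₀ = 0.0023 × 10.0368 × (32.40 + 17.8) × √19.0 = 0.0023 × 10.0368 × 50.20 × 4.3589 = 5.0513 mm/d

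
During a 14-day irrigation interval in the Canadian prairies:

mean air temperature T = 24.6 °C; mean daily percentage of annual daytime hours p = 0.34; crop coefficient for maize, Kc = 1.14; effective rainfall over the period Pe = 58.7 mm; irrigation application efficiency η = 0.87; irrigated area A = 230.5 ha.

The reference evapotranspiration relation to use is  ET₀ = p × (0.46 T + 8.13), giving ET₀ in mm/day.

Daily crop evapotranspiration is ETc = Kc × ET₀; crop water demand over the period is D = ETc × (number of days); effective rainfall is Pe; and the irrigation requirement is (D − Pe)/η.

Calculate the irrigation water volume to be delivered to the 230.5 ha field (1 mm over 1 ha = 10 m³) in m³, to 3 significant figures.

ET₀ = 0.34 × (0.46 × 24.6 + 8.13) = 0.34 × 19.446 = 6.6116 mm/d
ETc = Kc × ET₀ = 1.14 × 6.6116 = 7.5372 mm/d
Crop demand D = ETc × 14 d = 7.5372 × 14 = 105.521 mm
D − Pe = 105.521 − 58.7 = 46.821 mm
Gross irrigation = 46.821 / 0.87 = 53.817 mm
Volume = 53.817 mm × 230.5 ha × 10 = 124048.2 m³

124000 m³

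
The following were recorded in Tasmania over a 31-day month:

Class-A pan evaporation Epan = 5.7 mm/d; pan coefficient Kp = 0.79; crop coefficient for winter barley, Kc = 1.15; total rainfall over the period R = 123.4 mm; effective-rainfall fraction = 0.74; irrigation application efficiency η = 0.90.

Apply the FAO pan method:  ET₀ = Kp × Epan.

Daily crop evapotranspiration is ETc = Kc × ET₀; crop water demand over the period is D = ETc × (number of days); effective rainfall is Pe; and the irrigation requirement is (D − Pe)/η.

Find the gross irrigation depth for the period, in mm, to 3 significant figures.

ET₀ = 0.79 × 5.7 = 4.5030 mm/d
ETc = Kc × ET₀ = 1.15 × 4.5030 = 5.1785 mm/d
Crop demand D = ETc × 31 d = 5.1785 × 31 = 160.534 mm
Pe = 0.74 × 123.4 = 91.316 mm
D − Pe = 160.534 − 91.316 = 69.218 mm
Gross irrigation = 69.218 / 0.90 = 76.909 mm

76.9 mm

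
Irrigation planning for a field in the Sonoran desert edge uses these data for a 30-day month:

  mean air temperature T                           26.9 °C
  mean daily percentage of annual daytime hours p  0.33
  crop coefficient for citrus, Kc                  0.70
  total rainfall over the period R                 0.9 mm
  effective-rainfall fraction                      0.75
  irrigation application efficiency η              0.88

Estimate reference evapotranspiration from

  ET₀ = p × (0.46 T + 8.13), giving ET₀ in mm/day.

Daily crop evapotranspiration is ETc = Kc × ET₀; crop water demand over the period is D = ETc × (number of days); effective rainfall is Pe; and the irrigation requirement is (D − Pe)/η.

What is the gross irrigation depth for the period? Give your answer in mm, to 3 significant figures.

ET₀ = 0.33 × (0.46 × 26.9 + 8.13) = 0.33 × 20.504 = 6.7663 mm/d
ETc = Kc × ET₀ = 0.70 × 6.7663 = 4.7364 mm/d
Crop demand D = ETc × 30 d = 4.7364 × 30 = 142.092 mm
Pe = 0.75 × 0.9 = 0.675 mm
D − Pe = 142.092 − 0.675 = 141.417 mm
Gross irrigation = 141.417 / 0.88 = 160.701 mm

161 mm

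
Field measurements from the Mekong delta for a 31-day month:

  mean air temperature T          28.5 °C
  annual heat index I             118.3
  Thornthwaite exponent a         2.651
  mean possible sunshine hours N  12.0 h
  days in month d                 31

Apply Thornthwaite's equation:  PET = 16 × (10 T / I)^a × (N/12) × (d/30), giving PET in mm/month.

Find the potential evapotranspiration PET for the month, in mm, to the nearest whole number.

10T/I = 10 × 28.5 / 118.3 = 2.4091
(10T/I)^a = 2.4091^2.651 = 10.2872
Uncorrected PET = 16 × 10.2872 = 164.595 mm
Correction = (N/12)(d/30) = (12.0/12)(31/30) = 1.0333
PET = 164.595 × 1.0333 = 170.076 mm/month

170 mm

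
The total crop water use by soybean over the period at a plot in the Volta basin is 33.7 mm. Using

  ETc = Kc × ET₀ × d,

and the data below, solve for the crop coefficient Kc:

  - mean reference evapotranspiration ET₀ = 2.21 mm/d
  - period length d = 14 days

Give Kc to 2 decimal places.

1.09

ETc = Kc × ET₀ × d  ⇒  Kc = ETc / (ET₀ × d)
Kc = 33.7 / (2.21 × 14) = 33.7 / 30.94 = 1.0892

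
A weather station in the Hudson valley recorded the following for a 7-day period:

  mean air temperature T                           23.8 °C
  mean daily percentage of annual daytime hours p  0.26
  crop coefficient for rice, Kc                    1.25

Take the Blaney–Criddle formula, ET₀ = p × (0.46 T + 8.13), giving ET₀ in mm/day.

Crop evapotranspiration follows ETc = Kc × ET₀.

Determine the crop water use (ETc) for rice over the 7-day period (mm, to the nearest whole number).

43 mm

ET₀ = 0.26 × (0.46 × 23.8 + 8.13) = 0.26 × 19.078 = 4.9603 mm/d
ETc = Kc × ET₀ = 1.25 × 4.9603 = 6.2004 mm/d
Over 7 days: 6.2004 × 7 = 43.403 mm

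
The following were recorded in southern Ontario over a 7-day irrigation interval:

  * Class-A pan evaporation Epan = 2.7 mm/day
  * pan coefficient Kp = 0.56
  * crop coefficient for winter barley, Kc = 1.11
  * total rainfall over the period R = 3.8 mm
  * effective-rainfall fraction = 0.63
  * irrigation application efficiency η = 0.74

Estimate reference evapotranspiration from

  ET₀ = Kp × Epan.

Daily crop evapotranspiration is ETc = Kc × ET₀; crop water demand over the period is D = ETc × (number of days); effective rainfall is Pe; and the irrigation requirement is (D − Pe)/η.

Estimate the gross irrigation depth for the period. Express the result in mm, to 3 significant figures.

12.6 mm

ET₀ = 0.56 × 2.7 = 1.5120 mm/d
ETc = Kc × ET₀ = 1.11 × 1.5120 = 1.6783 mm/d
Crop demand D = ETc × 7 d = 1.6783 × 7 = 11.748 mm
Pe = 0.63 × 3.8 = 2.394 mm
D − Pe = 11.748 − 2.394 = 9.354 mm
Gross irrigation = 9.354 / 0.74 = 12.641 mm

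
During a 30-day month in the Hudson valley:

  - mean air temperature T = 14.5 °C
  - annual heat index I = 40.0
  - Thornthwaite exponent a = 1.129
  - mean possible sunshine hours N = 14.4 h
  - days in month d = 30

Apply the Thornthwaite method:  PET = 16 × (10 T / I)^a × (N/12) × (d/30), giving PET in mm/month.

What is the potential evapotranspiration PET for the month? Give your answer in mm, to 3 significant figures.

10T/I = 10 × 14.5 / 40.0 = 3.6250
(10T/I)^a = 3.6250^1.129 = 4.2801
Uncorrected PET = 16 × 4.2801 = 68.482 mm
Correction = (N/12)(d/30) = (14.4/12)(30/30) = 1.2000
PET = 68.482 × 1.2000 = 82.178 mm/month

82.2 mm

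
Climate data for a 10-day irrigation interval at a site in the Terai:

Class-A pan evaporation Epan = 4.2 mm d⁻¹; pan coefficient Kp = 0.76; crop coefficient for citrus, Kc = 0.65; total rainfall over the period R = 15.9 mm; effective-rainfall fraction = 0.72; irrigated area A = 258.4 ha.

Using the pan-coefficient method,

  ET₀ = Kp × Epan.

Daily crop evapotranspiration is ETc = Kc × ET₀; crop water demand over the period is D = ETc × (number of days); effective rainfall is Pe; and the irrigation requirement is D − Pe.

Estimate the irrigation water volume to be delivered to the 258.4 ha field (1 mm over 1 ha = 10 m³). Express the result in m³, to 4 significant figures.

ET₀ = 0.76 × 4.2 = 3.1920 mm/d
ETc = Kc × ET₀ = 0.65 × 3.1920 = 2.0748 mm/d
Crop demand D = ETc × 10 d = 2.0748 × 10 = 20.748 mm
Pe = 0.72 × 15.9 = 11.448 mm
D − Pe = 20.748 − 11.448 = 9.300 mm
Volume = 9.300 mm × 258.4 ha × 10 = 24031.2 m³

24030 m³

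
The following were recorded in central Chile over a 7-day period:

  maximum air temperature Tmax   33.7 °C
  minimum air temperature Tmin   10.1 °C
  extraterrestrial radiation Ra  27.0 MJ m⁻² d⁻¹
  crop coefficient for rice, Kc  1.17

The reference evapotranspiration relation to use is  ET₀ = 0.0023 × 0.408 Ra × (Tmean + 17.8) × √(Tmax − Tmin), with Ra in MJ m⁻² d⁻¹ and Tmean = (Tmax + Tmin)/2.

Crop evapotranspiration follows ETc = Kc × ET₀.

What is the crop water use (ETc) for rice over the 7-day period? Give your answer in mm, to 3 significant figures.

40.0 mm

Tmean = (33.7 + 10.1)/2 = 21.90 °C
0.408 Ra = 0.408 × 27.0 = 11.0160 mm/d equivalent
ET₀ = 0.0023 × 11.0160 × (21.90 + 17.8) × √23.6 = 0.0023 × 11.0160 × 39.70 × 4.8580 = 4.8865 mm/d
ETc = Kc × ET₀ = 1.17 × 4.8865 = 5.7172 mm/d
Over 7 days: 5.7172 × 7 = 40.020 mm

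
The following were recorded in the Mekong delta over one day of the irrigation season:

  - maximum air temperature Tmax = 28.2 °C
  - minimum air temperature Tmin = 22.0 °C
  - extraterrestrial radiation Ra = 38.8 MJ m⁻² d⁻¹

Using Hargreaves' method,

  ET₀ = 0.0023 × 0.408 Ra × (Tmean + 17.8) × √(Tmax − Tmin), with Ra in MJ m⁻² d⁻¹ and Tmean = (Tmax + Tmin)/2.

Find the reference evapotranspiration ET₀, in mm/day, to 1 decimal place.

Tmean = (28.2 + 22.0)/2 = 25.10 °C
0.408 Ra = 0.408 × 38.8 = 15.8304 mm/d equivalent
ET₀ = 0.0023 × 15.8304 × (25.10 + 17.8) × √6.2 = 0.0023 × 15.8304 × 42.90 × 2.4900 = 3.8893 mm/d

3.9 mm/day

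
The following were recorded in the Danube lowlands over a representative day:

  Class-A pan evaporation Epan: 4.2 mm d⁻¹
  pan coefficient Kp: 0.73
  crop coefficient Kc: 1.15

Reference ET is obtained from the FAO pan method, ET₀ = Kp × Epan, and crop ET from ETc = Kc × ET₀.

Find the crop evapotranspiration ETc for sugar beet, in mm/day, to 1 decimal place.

3.5 mm/day

ET₀ = 0.73 × 4.2 = 3.0660 mm/d
ETc = Kc × ET₀ = 1.15 × 3.0660 = 3.5259 mm/d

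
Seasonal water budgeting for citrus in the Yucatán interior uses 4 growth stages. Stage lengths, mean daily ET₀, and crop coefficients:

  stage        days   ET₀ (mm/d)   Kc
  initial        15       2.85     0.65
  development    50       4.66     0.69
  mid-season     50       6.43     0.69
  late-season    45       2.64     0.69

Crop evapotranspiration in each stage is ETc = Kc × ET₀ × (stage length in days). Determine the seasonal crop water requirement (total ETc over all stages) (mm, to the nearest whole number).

initial: 0.65 × 2.85 × 15 = 27.79 mm
development: 0.69 × 4.66 × 50 = 160.77 mm
mid-season: 0.69 × 6.43 × 50 = 221.84 mm
late-season: 0.69 × 2.64 × 45 = 81.97 mm
Seasonal total = 492.37 mm

492 mm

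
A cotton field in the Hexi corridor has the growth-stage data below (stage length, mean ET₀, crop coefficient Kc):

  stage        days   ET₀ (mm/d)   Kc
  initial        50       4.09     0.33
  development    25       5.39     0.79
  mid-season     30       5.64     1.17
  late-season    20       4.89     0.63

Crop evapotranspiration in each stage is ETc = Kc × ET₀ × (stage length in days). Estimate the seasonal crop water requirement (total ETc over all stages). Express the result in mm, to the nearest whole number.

initial: 0.33 × 4.09 × 50 = 67.49 mm
development: 0.79 × 5.39 × 25 = 106.45 mm
mid-season: 1.17 × 5.64 × 30 = 197.96 mm
late-season: 0.63 × 4.89 × 20 = 61.61 mm
Seasonal total = 433.51 mm

434 mm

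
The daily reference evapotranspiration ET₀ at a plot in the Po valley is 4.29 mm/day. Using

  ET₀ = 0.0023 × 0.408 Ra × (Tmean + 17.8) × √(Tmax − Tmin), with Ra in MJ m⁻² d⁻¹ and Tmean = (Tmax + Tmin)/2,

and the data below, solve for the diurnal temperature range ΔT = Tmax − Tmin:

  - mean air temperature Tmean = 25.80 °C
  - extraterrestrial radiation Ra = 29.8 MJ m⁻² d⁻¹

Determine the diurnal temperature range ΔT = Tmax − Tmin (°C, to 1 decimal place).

√ΔT = ET₀ / [0.0023 × 0.408 × Ra × (Tmean+17.8)] = 4.29 / (0.0023 × 12.1584 × 43.60) = 3.5186
ΔT = 3.5186² = 12.381 °C

12.4 °C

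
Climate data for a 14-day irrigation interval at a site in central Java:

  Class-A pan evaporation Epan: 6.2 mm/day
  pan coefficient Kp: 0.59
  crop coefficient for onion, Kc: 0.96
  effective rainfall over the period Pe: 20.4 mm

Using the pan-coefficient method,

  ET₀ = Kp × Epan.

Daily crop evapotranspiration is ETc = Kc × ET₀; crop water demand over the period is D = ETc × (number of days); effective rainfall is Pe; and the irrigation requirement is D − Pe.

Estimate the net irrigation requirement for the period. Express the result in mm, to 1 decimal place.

28.8 mm

ET₀ = 0.59 × 6.2 = 3.6580 mm/d
ETc = Kc × ET₀ = 0.96 × 3.6580 = 3.5117 mm/d
Crop demand D = ETc × 14 d = 3.5117 × 14 = 49.164 mm
D − Pe = 49.164 − 20.4 = 28.764 mm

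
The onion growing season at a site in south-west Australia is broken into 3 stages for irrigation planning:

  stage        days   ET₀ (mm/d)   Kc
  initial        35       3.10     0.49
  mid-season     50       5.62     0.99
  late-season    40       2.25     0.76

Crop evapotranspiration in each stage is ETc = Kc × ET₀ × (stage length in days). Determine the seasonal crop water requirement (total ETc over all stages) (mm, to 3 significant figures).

initial: 0.49 × 3.10 × 35 = 53.17 mm
mid-season: 0.99 × 5.62 × 50 = 278.19 mm
late-season: 0.76 × 2.25 × 40 = 68.40 mm
Seasonal total = 399.76 mm

400 mm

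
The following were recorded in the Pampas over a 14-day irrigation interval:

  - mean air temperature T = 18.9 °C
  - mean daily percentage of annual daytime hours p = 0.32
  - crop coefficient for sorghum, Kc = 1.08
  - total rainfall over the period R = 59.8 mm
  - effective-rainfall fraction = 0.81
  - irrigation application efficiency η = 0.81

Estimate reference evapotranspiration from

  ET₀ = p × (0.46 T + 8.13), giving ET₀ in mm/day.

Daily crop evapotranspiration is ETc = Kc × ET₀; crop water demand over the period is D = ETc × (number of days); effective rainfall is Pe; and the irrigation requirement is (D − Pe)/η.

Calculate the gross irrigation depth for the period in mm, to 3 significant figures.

ET₀ = 0.32 × (0.46 × 18.9 + 8.13) = 0.32 × 16.824 = 5.3837 mm/d
ETc = Kc × ET₀ = 1.08 × 5.3837 = 5.8144 mm/d
Crop demand D = ETc × 14 d = 5.8144 × 14 = 81.402 mm
Pe = 0.81 × 59.8 = 48.438 mm
D − Pe = 81.402 − 48.438 = 32.964 mm
Gross irrigation = 32.964 / 0.81 = 40.696 mm

40.7 mm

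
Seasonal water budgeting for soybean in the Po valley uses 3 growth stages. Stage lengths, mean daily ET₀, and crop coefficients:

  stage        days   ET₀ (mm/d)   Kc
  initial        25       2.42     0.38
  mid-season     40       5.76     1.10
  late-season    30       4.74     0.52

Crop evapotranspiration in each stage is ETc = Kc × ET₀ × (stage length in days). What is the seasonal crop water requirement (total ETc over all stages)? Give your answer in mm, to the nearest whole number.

350 mm

initial: 0.38 × 2.42 × 25 = 22.99 mm
mid-season: 1.10 × 5.76 × 40 = 253.44 mm
late-season: 0.52 × 4.74 × 30 = 73.94 mm
Seasonal total = 350.37 mm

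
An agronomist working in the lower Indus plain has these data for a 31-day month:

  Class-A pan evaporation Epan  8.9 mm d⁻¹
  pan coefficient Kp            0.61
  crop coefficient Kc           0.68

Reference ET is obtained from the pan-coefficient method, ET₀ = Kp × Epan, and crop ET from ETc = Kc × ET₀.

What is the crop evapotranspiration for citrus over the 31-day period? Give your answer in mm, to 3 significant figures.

114 mm

ET₀ = 0.61 × 8.9 = 5.4290 mm/d
ETc = Kc × ET₀ = 0.68 × 5.4290 = 3.6917 mm/d
Over 31 days: 3.6917 × 31 = 114.443 mm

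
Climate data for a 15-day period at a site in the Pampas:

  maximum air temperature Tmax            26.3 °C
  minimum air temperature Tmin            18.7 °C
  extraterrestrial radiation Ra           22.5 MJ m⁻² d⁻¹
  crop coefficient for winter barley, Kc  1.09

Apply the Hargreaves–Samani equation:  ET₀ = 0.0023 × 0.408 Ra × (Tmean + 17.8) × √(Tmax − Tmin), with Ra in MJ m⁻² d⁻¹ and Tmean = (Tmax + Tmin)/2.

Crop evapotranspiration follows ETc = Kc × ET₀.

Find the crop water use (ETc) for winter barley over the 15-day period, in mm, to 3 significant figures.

38.4 mm

Tmean = (26.3 + 18.7)/2 = 22.50 °C
0.408 Ra = 0.408 × 22.5 = 9.1800 mm/d equivalent
ET₀ = 0.0023 × 9.1800 × (22.50 + 17.8) × √7.6 = 0.0023 × 9.1800 × 40.30 × 2.7568 = 2.3457 mm/d
ETc = Kc × ET₀ = 1.09 × 2.3457 = 2.5568 mm/d
Over 15 days: 2.5568 × 15 = 38.352 mm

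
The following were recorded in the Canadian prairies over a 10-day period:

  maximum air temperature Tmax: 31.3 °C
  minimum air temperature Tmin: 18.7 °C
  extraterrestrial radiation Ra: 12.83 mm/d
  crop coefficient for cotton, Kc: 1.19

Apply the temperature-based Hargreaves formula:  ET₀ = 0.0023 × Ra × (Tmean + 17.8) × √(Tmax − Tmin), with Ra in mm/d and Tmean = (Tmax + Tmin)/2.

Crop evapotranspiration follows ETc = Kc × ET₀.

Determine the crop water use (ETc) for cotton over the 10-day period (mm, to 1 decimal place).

Tmean = (31.3 + 18.7)/2 = 25.00 °C
ET₀ = 0.0023 × 12.83 × (25.00 + 17.8) × √12.6 = 0.0023 × 12.83 × 42.80 × 3.5496 = 4.4831 mm/d
ETc = Kc × ET₀ = 1.19 × 4.4831 = 5.3349 mm/d
Over 10 days: 5.3349 × 10 = 53.349 mm

53.3 mm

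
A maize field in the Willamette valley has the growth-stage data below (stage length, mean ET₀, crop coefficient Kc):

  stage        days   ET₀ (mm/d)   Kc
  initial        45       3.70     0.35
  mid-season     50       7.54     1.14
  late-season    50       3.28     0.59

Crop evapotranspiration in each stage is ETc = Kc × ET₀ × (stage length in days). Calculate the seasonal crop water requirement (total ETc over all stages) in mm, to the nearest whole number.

585 mm

initial: 0.35 × 3.70 × 45 = 58.28 mm
mid-season: 1.14 × 7.54 × 50 = 429.78 mm
late-season: 0.59 × 3.28 × 50 = 96.76 mm
Seasonal total = 584.82 mm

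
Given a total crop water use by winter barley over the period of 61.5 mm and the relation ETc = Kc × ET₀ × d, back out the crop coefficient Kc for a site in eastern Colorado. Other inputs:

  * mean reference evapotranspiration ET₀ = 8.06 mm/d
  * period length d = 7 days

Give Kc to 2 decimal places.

1.09

ETc = Kc × ET₀ × d  ⇒  Kc = ETc / (ET₀ × d)
Kc = 61.5 / (8.06 × 7) = 61.5 / 56.42 = 1.0900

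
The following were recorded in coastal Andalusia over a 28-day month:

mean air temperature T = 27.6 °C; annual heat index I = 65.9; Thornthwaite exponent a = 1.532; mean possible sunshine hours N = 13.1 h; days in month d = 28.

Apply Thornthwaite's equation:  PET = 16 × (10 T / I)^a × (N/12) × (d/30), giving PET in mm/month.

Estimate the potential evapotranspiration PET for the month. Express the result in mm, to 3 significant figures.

146 mm

10T/I = 10 × 27.6 / 65.9 = 4.1882
(10T/I)^a = 4.1882^1.532 = 8.9732
Uncorrected PET = 16 × 8.9732 = 143.571 mm
Correction = (N/12)(d/30) = (13.1/12)(28/30) = 1.0189
PET = 143.571 × 1.0189 = 146.284 mm/month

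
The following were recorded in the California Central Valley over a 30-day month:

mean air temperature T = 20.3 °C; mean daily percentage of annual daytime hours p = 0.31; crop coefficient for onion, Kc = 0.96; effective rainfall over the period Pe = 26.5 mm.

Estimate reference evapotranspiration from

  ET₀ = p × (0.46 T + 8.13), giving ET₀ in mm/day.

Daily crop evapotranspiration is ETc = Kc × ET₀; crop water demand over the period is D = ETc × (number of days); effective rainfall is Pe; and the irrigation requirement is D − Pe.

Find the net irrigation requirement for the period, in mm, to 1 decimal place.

ET₀ = 0.31 × (0.46 × 20.3 + 8.13) = 0.31 × 17.468 = 5.4151 mm/d
ETc = Kc × ET₀ = 0.96 × 5.4151 = 5.1985 mm/d
Crop demand D = ETc × 30 d = 5.1985 × 30 = 155.955 mm
D − Pe = 155.955 − 26.5 = 129.455 mm

129.5 mm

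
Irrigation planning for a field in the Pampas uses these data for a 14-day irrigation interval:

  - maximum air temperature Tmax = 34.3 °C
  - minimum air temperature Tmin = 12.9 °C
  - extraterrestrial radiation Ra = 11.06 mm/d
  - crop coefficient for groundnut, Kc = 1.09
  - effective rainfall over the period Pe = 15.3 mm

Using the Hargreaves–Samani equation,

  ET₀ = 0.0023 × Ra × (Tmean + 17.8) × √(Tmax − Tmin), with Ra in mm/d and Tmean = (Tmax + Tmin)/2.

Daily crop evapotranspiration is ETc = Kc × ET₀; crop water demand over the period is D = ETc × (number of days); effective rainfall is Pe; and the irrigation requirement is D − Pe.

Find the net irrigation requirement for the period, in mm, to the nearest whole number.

Tmean = (34.3 + 12.9)/2 = 23.60 °C
ET₀ = 0.0023 × 11.06 × (23.60 + 17.8) × √21.4 = 0.0023 × 11.06 × 41.40 × 4.6260 = 4.8718 mm/d
ETc = Kc × ET₀ = 1.09 × 4.8718 = 5.3103 mm/d
Crop demand D = ETc × 14 d = 5.3103 × 14 = 74.344 mm
D − Pe = 74.344 − 15.3 = 59.044 mm

59 mm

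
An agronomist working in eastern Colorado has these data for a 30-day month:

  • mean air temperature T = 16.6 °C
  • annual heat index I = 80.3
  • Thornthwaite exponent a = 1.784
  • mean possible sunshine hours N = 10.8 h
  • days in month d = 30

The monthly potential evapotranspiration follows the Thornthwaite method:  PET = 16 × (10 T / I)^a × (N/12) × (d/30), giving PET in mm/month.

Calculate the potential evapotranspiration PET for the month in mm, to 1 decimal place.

52.6 mm

10T/I = 10 × 16.6 / 80.3 = 2.0672
(10T/I)^a = 2.0672^1.784 = 3.6529
Uncorrected PET = 16 × 3.6529 = 58.446 mm
Correction = (N/12)(d/30) = (10.8/12)(30/30) = 0.9000
PET = 58.446 × 0.9000 = 52.601 mm/month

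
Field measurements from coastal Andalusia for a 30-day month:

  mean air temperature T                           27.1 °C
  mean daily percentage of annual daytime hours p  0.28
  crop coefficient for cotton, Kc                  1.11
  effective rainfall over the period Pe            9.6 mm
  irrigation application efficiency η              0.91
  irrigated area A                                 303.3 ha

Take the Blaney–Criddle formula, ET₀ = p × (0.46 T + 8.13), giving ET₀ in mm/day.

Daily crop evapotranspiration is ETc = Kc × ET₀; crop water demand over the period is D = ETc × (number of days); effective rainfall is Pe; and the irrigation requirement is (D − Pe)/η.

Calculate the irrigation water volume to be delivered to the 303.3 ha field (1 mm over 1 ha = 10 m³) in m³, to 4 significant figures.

608100 m³

ET₀ = 0.28 × (0.46 × 27.1 + 8.13) = 0.28 × 20.596 = 5.7669 mm/d
ETc = Kc × ET₀ = 1.11 × 5.7669 = 6.4013 mm/d
Crop demand D = ETc × 30 d = 6.4013 × 30 = 192.039 mm
D − Pe = 192.039 − 9.6 = 182.439 mm
Gross irrigation = 182.439 / 0.91 = 200.482 mm
Volume = 200.482 mm × 303.3 ha × 10 = 608061.9 m³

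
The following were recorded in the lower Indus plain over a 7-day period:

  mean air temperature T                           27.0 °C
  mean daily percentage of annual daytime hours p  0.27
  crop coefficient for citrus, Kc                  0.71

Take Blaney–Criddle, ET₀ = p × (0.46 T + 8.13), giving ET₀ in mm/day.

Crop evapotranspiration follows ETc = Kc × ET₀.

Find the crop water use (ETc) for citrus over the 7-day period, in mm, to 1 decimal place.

27.6 mm

ET₀ = 0.27 × (0.46 × 27.0 + 8.13) = 0.27 × 20.550 = 5.5485 mm/d
ETc = Kc × ET₀ = 0.71 × 5.5485 = 3.9394 mm/d
Over 7 days: 3.9394 × 7 = 27.576 mm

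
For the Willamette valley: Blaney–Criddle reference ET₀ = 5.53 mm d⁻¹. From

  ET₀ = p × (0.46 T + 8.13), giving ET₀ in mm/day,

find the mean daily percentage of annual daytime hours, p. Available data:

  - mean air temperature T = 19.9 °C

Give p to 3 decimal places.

0.320

p = ET₀ / (0.46 T + 8.13) = 5.53 / (0.46 × 19.9 + 8.13) = 5.53 / 17.284 = 0.3199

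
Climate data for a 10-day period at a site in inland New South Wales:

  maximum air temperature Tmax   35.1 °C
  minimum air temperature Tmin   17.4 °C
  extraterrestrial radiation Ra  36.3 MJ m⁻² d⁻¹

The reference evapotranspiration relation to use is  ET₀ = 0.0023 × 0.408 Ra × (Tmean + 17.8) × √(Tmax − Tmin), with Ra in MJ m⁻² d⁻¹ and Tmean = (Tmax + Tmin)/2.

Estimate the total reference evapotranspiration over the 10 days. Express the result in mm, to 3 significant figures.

Tmean = (35.1 + 17.4)/2 = 26.25 °C
0.408 Ra = 0.408 × 36.3 = 14.8104 mm/d equivalent
ET₀ = 0.0023 × 14.8104 × (26.25 + 17.8) × √17.7 = 0.0023 × 14.8104 × 44.05 × 4.2071 = 6.3128 mm/d
Over 10 days: 6.3128 × 10 = 63.128 mm

63.1 mm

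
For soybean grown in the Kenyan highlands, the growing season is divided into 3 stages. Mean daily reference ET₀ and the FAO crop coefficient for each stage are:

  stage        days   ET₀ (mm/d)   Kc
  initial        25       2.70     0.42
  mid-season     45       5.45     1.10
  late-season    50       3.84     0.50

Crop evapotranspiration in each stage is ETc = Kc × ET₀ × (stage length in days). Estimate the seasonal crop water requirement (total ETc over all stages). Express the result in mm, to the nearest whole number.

initial: 0.42 × 2.70 × 25 = 28.35 mm
mid-season: 1.10 × 5.45 × 45 = 269.78 mm
late-season: 0.50 × 3.84 × 50 = 96.00 mm
Seasonal total = 394.13 mm

394 mm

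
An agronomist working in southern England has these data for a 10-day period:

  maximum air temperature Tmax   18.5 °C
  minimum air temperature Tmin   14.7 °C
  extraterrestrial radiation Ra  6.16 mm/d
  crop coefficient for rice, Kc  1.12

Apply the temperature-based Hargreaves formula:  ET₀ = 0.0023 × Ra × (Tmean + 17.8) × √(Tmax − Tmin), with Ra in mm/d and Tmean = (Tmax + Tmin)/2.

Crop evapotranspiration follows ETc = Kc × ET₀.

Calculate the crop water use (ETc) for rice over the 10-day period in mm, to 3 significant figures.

10.6 mm

Tmean = (18.5 + 14.7)/2 = 16.60 °C
ET₀ = 0.0023 × 6.16 × (16.60 + 17.8) × √3.8 = 0.0023 × 6.16 × 34.40 × 1.9494 = 0.9501 mm/d
ETc = Kc × ET₀ = 1.12 × 0.9501 = 1.0641 mm/d
Over 10 days: 1.0641 × 10 = 10.641 mm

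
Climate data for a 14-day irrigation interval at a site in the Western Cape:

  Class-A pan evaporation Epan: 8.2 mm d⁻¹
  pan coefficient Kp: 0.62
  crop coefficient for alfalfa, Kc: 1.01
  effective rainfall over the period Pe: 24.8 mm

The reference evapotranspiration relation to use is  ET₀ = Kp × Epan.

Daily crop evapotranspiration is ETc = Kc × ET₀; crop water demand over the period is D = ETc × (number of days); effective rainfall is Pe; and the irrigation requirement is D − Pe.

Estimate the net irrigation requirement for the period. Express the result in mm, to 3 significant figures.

ET₀ = 0.62 × 8.2 = 5.0840 mm/d
ETc = Kc × ET₀ = 1.01 × 5.0840 = 5.1348 mm/d
Crop demand D = ETc × 14 d = 5.1348 × 14 = 71.887 mm
D − Pe = 71.887 − 24.8 = 47.087 mm

47.1 mm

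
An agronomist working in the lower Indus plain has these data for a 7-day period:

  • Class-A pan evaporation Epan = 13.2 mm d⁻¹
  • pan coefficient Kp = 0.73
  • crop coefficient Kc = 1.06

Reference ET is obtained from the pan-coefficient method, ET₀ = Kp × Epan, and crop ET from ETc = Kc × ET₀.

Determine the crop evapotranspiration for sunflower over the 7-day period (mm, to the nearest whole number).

ET₀ = 0.73 × 13.2 = 9.6360 mm/d
ETc = Kc × ET₀ = 1.06 × 9.6360 = 10.2142 mm/d
Over 7 days: 10.2142 × 7 = 71.499 mm

71 mm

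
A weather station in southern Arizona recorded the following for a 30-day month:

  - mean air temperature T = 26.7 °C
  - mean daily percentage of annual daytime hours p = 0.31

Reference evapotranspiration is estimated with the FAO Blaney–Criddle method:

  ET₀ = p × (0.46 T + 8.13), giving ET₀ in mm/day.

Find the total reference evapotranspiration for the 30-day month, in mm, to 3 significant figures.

190 mm

ET₀ = 0.31 × (0.46 × 26.7 + 8.13) = 0.31 × 20.412 = 6.3277 mm/d
Monthly total = 6.3277 × 30 = 189.831 mm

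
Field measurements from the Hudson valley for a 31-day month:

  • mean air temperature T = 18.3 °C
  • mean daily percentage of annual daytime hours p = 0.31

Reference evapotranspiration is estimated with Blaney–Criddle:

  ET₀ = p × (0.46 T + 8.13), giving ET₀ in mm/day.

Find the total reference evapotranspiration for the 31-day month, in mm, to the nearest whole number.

ET₀ = 0.31 × (0.46 × 18.3 + 8.13) = 0.31 × 16.548 = 5.1299 mm/d
Monthly total = 5.1299 × 31 = 159.027 mm

159 mm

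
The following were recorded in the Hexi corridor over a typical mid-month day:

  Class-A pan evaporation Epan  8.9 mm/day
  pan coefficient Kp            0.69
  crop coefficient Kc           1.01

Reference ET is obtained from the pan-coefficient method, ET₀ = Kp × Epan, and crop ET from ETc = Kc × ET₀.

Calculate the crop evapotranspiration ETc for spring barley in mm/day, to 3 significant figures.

6.20 mm/day

ET₀ = 0.69 × 8.9 = 6.1410 mm/d
ETc = Kc × ET₀ = 1.01 × 6.1410 = 6.2024 mm/d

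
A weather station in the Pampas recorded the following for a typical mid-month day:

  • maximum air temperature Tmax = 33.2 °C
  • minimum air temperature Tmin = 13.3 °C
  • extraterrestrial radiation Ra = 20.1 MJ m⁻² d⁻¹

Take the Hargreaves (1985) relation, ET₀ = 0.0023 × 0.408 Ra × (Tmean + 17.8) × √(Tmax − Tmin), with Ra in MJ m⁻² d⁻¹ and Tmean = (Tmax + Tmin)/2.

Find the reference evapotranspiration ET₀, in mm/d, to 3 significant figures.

3.45 mm/d

Tmean = (33.2 + 13.3)/2 = 23.25 °C
0.408 Ra = 0.408 × 20.1 = 8.2008 mm/d equivalent
ET₀ = 0.0023 × 8.2008 × (23.25 + 17.8) × √19.9 = 0.0023 × 8.2008 × 41.05 × 4.4609 = 3.4540 mm/d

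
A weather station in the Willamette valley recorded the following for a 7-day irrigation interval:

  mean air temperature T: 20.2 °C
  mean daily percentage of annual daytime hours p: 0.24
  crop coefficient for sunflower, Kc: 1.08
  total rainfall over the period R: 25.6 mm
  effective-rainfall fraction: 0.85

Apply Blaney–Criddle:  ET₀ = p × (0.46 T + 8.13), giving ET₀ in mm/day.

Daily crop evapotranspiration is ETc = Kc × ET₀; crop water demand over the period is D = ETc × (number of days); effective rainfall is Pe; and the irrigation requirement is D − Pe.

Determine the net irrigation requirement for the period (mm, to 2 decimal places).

ET₀ = 0.24 × (0.46 × 20.2 + 8.13) = 0.24 × 17.422 = 4.1813 mm/d
ETc = Kc × ET₀ = 1.08 × 4.1813 = 4.5158 mm/d
Crop demand D = ETc × 7 d = 4.5158 × 7 = 31.611 mm
Pe = 0.85 × 25.6 = 21.760 mm
D − Pe = 31.611 − 21.760 = 9.851 mm

9.85 mm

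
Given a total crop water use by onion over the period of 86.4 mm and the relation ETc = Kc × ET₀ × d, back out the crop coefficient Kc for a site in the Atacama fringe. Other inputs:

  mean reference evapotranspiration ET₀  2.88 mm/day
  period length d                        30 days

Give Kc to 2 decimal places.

ETc = Kc × ET₀ × d  ⇒  Kc = ETc / (ET₀ × d)
Kc = 86.4 / (2.88 × 30) = 86.4 / 86.40 = 1.0000

1.00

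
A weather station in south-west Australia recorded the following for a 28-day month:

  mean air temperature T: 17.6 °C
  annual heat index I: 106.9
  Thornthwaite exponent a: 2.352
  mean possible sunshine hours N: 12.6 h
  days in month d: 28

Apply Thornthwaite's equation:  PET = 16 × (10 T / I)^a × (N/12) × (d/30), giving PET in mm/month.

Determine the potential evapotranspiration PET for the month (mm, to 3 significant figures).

10T/I = 10 × 17.6 / 106.9 = 1.6464
(10T/I)^a = 1.6464^2.352 = 3.2307
Uncorrected PET = 16 × 3.2307 = 51.691 mm
Correction = (N/12)(d/30) = (12.6/12)(28/30) = 0.9800
PET = 51.691 × 0.9800 = 50.657 mm/month

50.7 mm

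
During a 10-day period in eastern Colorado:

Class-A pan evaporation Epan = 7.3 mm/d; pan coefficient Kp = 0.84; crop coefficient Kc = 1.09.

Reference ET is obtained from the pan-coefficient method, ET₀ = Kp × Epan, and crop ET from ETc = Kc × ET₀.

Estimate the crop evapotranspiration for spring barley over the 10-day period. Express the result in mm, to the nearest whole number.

ET₀ = 0.84 × 7.3 = 6.1320 mm/d
ETc = Kc × ET₀ = 1.09 × 6.1320 = 6.6839 mm/d
Over 10 days: 6.6839 × 10 = 66.839 mm

67 mm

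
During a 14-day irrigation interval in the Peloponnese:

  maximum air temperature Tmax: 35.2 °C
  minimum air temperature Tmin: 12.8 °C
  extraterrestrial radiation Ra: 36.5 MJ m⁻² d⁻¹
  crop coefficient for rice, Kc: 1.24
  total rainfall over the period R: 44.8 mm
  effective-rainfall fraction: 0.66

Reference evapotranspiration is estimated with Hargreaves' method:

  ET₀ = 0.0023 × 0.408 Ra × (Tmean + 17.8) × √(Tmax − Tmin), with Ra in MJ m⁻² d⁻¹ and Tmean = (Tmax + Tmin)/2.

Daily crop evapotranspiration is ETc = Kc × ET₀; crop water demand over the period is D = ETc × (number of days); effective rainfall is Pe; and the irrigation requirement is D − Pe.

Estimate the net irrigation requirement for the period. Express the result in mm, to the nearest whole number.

Tmean = (35.2 + 12.8)/2 = 24.00 °C
0.408 Ra = 0.408 × 36.5 = 14.8920 mm/d equivalent
ET₀ = 0.0023 × 14.8920 × (24.00 + 17.8) × √22.4 = 0.0023 × 14.8920 × 41.80 × 4.7329 = 6.7762 mm/d
ETc = Kc × ET₀ = 1.24 × 6.7762 = 8.4025 mm/d
Crop demand D = ETc × 14 d = 8.4025 × 14 = 117.635 mm
Pe = 0.66 × 44.8 = 29.568 mm
D − Pe = 117.635 − 29.568 = 88.067 mm

88 mm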